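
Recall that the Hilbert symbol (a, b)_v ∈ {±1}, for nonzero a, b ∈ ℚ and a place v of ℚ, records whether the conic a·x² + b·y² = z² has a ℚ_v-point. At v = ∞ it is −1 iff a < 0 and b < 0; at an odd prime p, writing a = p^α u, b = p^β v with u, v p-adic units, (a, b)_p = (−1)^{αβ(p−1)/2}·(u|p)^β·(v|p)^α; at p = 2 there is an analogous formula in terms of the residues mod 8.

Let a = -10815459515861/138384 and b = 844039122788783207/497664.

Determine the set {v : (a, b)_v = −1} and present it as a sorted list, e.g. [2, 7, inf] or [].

Mod squares: a ≡ -221, b ≡ 858. Check v ∈ {∞, 2, 3, 7, 11, 13, 17, 31}.
v=17: a=17^3·(≡13), b=17^4·(≡1) mod 17; (13|17)=+1, (1|17)=+1; (−1)^{3·4·8}·(+1)^4·(+1)^3 = +1.
v=11: a=11^2·(≡6), b=11^5·(≡4) mod 11; (6|11)=-1, (4|11)=+1; (−1)^{2·5·5}·(-1)^5·(+1)^2 = -1.
v=7: a=7^2·(≡5), b=7^0·(≡1) mod 7; (5|7)=-1, (1|7)=+1; (−1)^{2·0·3}·(-1)^0·(+1)^2 = +1.
v=13: a=13^5·(≡12), b=13^7·(≡1) mod 13; (12|13)=+1, (1|13)=+1; (−1)^{5·7·6}·(+1)^7·(+1)^5 = +1.
v=2: v_2(a)=-4, v_2(b)=-11; units ≡ 3, 5 (mod 8); ε·ε+αω+βω = 1·0+-4·1+-11·1 ≡ 1  ⇒  (a,b)_2 = -1.
v=∞: -221 < 0 and 858 > 0  ⇒  (a,b)_∞ = +1.
v=31: a=31^-2·(≡26), b=31^0·(≡13) mod 31; (26|31)=-1, (13|31)=-1; (−1)^{-2·0·15}·(-1)^0·(-1)^-2 = +1.
v=3: a=3^-2·(≡1), b=3^-5·(≡1) mod 3; (1|3)=+1, (1|3)=+1; (−1)^{-2·-5·1}·(+1)^-5·(+1)^-2 = +1.
(-221, 858 / ℚ) ramifies at {2, 11}: a division algebra.

[2, 11]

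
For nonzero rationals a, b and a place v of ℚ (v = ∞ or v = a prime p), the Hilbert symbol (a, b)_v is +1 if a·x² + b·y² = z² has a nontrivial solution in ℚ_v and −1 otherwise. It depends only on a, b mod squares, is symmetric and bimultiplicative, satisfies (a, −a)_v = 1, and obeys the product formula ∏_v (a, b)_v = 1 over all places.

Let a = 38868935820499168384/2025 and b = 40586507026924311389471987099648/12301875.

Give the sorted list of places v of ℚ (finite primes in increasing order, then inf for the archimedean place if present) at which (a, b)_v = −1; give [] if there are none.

[11, 13]

(a, b) ≡ (58786, 7854) mod (ℚ^×)²; places V = {2, 3, 5, 7, 11, 13, 17, 19, 29, ∞}.
(a,b)_13: α=7, u≡2; β=12, v≡7 (mod 13); (2|13)=-1, (7|13)=-1; sign (−1)^0·-1^12·-1^7 = -1.
(a,b)_5: α=-2, u≡4; β=-4, v≡1 (mod 5); (4|5)=+1, (1|5)=+1; sign (−1)^0·+1^-4·+1^-2 = +1.
(a,b)_2: α=7, β=11; u≡1, v≡7 (mod 8); ε(u)ε(v)=0·1, αω(v)=7·0, βω(u)=11·0; sum ≡ 0  ⇒  +1.
(a,b)_7: α=3, u≡6; β=3, v≡2 (mod 7); (6|7)=-1, (2|7)=+1; sign (−1)^1·-1^3·+1^3 = +1.
(a,b)_19: α=3, u≡17; β=4, v≡7 (mod 19); (17|19)=+1, (7|19)=+1; sign (−1)^0·+1^4·+1^3 = +1.
(a,b)_11: α=2, u≡8; β=3, v≡2 (mod 11); (8|11)=-1, (2|11)=-1; sign (−1)^0·-1^3·-1^2 = -1.
(a,b)_17: α=1, u≡14; β=1, v≡5 (mod 17); (14|17)=-1, (5|17)=-1; sign (−1)^0·-1^1·-1^1 = +1.
(a,b)_∞: sgn(58786)=+, sgn(7854)=+, so +1.
(a,b)_3: α=-4, u≡1; β=-9, v≡2 (mod 3); (1|3)=+1, (2|3)=-1; sign (−1)^0·+1^-9·-1^-4 = +1.
(a,b)_29: α=0, u≡12; β=2, v≡9 (mod 29); (12|29)=-1, (9|29)=+1; sign (−1)^0·-1^2·+1^0 = +1.
Ram(58786, 7854) = {11, 13}; no ℚ_11-point on the conic.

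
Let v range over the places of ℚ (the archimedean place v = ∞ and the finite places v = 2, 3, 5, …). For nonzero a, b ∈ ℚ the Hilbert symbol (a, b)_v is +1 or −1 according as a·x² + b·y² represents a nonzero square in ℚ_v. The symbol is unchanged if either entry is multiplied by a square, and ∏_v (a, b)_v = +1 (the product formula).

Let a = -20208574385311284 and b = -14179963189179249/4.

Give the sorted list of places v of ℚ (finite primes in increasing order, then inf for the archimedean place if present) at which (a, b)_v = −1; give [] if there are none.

(a, b) ≡ (-471541, -41) mod (ℚ^×)²; places V = {2, 3, 7, 11, 31, 41, 53, ∞}.
(a,b)_∞: sgn(-471541)=−, sgn(-41)=−, so -1.
(a,b)_31: α=3, u≡16; β=2, v≡15 (mod 31); (16|31)=+1, (15|31)=-1; sign (−1)^0·+1^2·-1^3 = -1.
(a,b)_11: α=0, u≡6; β=2, v≡3 (mod 11); (6|11)=-1, (3|11)=+1; sign (−1)^0·-1^2·+1^0 = +1.
(a,b)_7: α=3, u≡5; β=6, v≡4 (mod 7); (5|7)=-1, (4|7)=+1; sign (−1)^0·-1^6·+1^3 = +1.
(a,b)_3: α=4, u≡2; β=2, v≡1 (mod 3); (2|3)=-1, (1|3)=+1; sign (−1)^0·-1^2·+1^4 = +1.
(a,b)_41: α=1, u≡21; β=1, v≡31 (mod 41); (21|41)=+1, (31|41)=+1; sign (−1)^0·+1^1·+1^1 = +1.
(a,b)_53: α=3, u≡43; β=2, v≡32 (mod 53); (43|53)=+1, (32|53)=-1; sign (−1)^0·+1^2·-1^3 = -1.
(a,b)_2: α=2, β=-2; u≡3, v≡7 (mod 8); ε(u)ε(v)=1·1, αω(v)=2·0, βω(u)=-2·1; sum ≡ 1  ⇒  -1.
(-471541, -41 / ℚ) ramifies at {2, 31, 53, ∞}: a division algebra.

[2, 31, 53, inf]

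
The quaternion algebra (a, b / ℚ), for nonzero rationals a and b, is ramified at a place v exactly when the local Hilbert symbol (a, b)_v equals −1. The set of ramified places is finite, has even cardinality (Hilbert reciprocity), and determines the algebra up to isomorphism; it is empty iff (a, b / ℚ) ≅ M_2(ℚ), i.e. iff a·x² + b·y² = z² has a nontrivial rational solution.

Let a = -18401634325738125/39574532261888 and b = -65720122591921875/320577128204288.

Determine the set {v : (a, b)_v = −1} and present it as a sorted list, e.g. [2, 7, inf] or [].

[3, 7, 31, inf]

(a, b) ≡ (-415338, -59334) mod (ℚ^×)²; places V = {2, 3, 5, 7, 11, 13, 17, 29, 31, 37, ∞}.
(a,b)_3: α=11, u≡1; β=11, v≡1 (mod 3); (1|3)=+1, (1|3)=+1; sign (−1)^1·+1^11·+1^11 = -1.
(a,b)_13: α=-2, u≡9; β=0, v≡2 (mod 13); (9|13)=+1, (2|13)=-1; sign (−1)^0·+1^0·-1^-2 = +1.
(a,b)_37: α=-2, u≡23; β=-4, v≡23 (mod 37); (23|37)=-1, (23|37)=-1; sign (−1)^0·-1^-4·-1^-2 = +1.
(a,b)_∞: sgn(-415338)=−, sgn(-59334)=−, so -1.
(a,b)_17: α=-4, u≡11; β=-4, v≡4 (mod 17); (11|17)=-1, (4|17)=+1; sign (−1)^0·-1^-4·+1^-4 = +1.
(a,b)_29: α=1, u≡5; β=1, v≡1 (mod 29); (5|29)=+1, (1|29)=+1; sign (−1)^0·+1^1·+1^1 = +1.
(a,b)_5: α=4, u≡3; β=6, v≡4 (mod 5); (3|5)=-1, (4|5)=+1; sign (−1)^0·-1^6·+1^4 = +1.
(a,b)_31: α=1, u≡19; β=1, v≡4 (mod 31); (19|31)=+1, (4|31)=+1; sign (−1)^1·+1^1·+1^1 = -1.
(a,b)_2: α=-11, β=-11; u≡3, v≡5 (mod 8); ε(u)ε(v)=1·0, αω(v)=-11·1, βω(u)=-11·1; sum ≡ 0  ⇒  +1.
(a,b)_11: α=1, u≡5; β=1, v≡8 (mod 11); (5|11)=+1, (8|11)=-1; sign (−1)^1·+1^1·-1^1 = +1.
(a,b)_7: α=5, u≡6; β=4, v≡6 (mod 7); (6|7)=-1, (6|7)=-1; sign (−1)^0·-1^4·-1^5 = -1.
|Ram(-415338, -59334)| = 4, even; anisotropic at {3, 7, 31, ∞}.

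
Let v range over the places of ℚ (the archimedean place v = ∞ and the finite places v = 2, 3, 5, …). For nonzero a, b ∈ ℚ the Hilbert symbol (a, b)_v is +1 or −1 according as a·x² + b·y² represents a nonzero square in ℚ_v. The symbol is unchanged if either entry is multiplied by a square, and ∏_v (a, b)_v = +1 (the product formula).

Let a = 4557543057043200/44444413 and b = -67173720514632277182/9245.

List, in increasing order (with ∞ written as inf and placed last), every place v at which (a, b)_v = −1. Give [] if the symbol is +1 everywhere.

Mod squares: a ≡ 299, b ≡ -3990. Check v ∈ {∞, 2, 3, 5, 7, 13, 19, 23, 41, 43}.
v=23: a=23^1·(≡4), b=23^4·(≡16) mod 23; (4|23)=+1, (16|23)=+1; (−1)^{1·4·11}·(+1)^4·(+1)^1 = +1.
v=3: a=3^6·(≡2), b=3^3·(≡2) mod 3; (2|3)=-1, (2|3)=-1; (−1)^{6·3·1}·(-1)^3·(-1)^6 = -1.
v=19: a=19^2·(≡12), b=19^1·(≡12) mod 19; (12|19)=-1, (12|19)=-1; (−1)^{2·1·9}·(-1)^1·(-1)^2 = -1.
v=43: a=43^-4·(≡1), b=43^-2·(≡10) mod 43; (1|43)=+1, (10|43)=+1; (−1)^{-4·-2·21}·(+1)^-2·(+1)^-4 = +1.
v=5: a=5^2·(≡1), b=5^-1·(≡2) mod 5; (1|5)=+1, (2|5)=-1; (−1)^{2·-1·2}·(+1)^-1·(-1)^2 = +1.
v=∞: 299 > 0 and -3990 < 0  ⇒  (a,b)_∞ = +1.
v=13: a=13^-1·(≡9), b=13^2·(≡10) mod 13; (9|13)=+1, (10|13)=+1; (−1)^{-1·2·6}·(+1)^2·(+1)^-1 = +1.
v=7: a=7^6·(≡5), b=7^7·(≡4) mod 7; (5|7)=-1, (4|7)=+1; (−1)^{6·7·3}·(-1)^7·(+1)^6 = -1.
v=41: a=41^0·(≡3), b=41^2·(≡14) mod 41; (3|41)=-1, (14|41)=-1; (−1)^{0·2·20}·(-1)^2·(-1)^0 = +1.
v=2: v_2(a)=8, v_2(b)=1; units ≡ 3, 5 (mod 8); ε·ε+αω+βω = 1·0+8·1+1·1 ≡ 1  ⇒  (a,b)_2 = -1.
(299, -3990 / ℚ) ramifies at {2, 3, 7, 19}: a division algebra.

[2, 3, 7, 19]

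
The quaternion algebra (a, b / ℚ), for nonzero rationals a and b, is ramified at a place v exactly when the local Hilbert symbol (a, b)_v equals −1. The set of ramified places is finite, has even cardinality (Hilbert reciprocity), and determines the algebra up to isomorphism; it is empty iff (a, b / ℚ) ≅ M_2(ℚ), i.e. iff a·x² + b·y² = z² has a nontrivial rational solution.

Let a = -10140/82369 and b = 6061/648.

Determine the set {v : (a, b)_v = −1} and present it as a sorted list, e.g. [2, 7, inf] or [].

Mod squares: a ≡ -15, b ≡ 12122. Check v ∈ {∞, 2, 3, 5, 7, 11, 13, 19, 29, 41}.
v=2: v_2(a)=2, v_2(b)=-3; units ≡ 1, 5 (mod 8); ε·ε+αω+βω = 0·0+2·1+-3·0 ≡ 0  ⇒  (a,b)_2 = +1.
v=3: a=3^1·(≡1), b=3^-4·(≡2) mod 3; (1|3)=+1, (2|3)=-1; (−1)^{1·-4·1}·(+1)^-4·(-1)^1 = -1.
v=11: a=11^0·(≡2), b=11^1·(≡10) mod 11; (2|11)=-1, (10|11)=-1; (−1)^{0·1·5}·(-1)^1·(-1)^0 = -1.
v=5: a=5^1·(≡3), b=5^0·(≡2) mod 5; (3|5)=-1, (2|5)=-1; (−1)^{1·0·2}·(-1)^0·(-1)^1 = -1.
v=19: a=19^0·(≡11), b=19^1·(≡17) mod 19; (11|19)=+1, (17|19)=+1; (−1)^{0·1·9}·(+1)^1·(+1)^0 = +1.
v=41: a=41^-2·(≡24), b=41^0·(≡6) mod 41; (24|41)=-1, (6|41)=-1; (−1)^{-2·0·20}·(-1)^0·(-1)^-2 = +1.
v=∞: -15 < 0 and 12122 > 0  ⇒  (a,b)_∞ = +1.
v=29: a=29^0·(≡14), b=29^1·(≡18) mod 29; (14|29)=-1, (18|29)=-1; (−1)^{0·1·14}·(-1)^1·(-1)^0 = -1.
v=7: a=7^-2·(≡3), b=7^0·(≡5) mod 7; (3|7)=-1, (5|7)=-1; (−1)^{-2·0·3}·(-1)^0·(-1)^-2 = +1.
v=13: a=13^2·(≡5), b=13^0·(≡5) mod 13; (5|13)=-1, (5|13)=-1; (−1)^{2·0·6}·(-1)^0·(-1)^2 = +1.
|Ram(-15, 12122)| = 4, even; anisotropic at {3, 5, 11, 29}.

[3, 5, 11, 29]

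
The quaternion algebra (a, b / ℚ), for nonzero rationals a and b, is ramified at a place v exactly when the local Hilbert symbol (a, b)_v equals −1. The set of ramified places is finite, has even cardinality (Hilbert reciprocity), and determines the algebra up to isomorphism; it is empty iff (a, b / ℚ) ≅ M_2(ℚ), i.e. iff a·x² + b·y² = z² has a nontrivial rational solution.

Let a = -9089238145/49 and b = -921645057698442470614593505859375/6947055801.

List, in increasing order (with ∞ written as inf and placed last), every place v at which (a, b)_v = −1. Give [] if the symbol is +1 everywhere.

Mod squares: a ≡ -69745, b ≡ -45695. Check v ∈ {∞, 2, 3, 5, 7, 13, 19, 29, 37}.
v=19: a=19^4·(≡9), b=19^9·(≡12) mod 19; (9|19)=+1, (12|19)=-1; (−1)^{4·9·9}·(+1)^9·(-1)^4 = +1.
v=2: v_2(a)=0, v_2(b)=0; units ≡ 7, 1 (mod 8); ε·ε+αω+βω = 1·0+0·0+0·0 ≡ 0  ⇒  (a,b)_2 = +1.
v=3: a=3^0·(≡2), b=3^-10·(≡1) mod 3; (2|3)=-1, (1|3)=+1; (−1)^{0·-10·1}·(-1)^-10·(+1)^0 = +1.
v=37: a=37^1·(≡32), b=37^3·(≡15) mod 37; (32|37)=-1, (15|37)=-1; (−1)^{1·3·18}·(-1)^3·(-1)^1 = +1.
v=29: a=29^1·(≡14), b=29^2·(≡4) mod 29; (14|29)=-1, (4|29)=+1; (−1)^{1·2·14}·(-1)^2·(+1)^1 = +1.
v=5: a=5^1·(≡4), b=5^15·(≡1) mod 5; (4|5)=+1, (1|5)=+1; (−1)^{1·15·2}·(+1)^15·(+1)^1 = +1.
v=7: a=7^-2·(≡6), b=7^-6·(≡2) mod 7; (6|7)=-1, (2|7)=+1; (−1)^{-2·-6·3}·(-1)^-6·(+1)^-2 = +1.
v=∞: -69745 < 0 and -45695 < 0  ⇒  (a,b)_∞ = -1.
v=13: a=13^1·(≡1), b=13^3·(≡2) mod 13; (1|13)=+1, (2|13)=-1; (−1)^{1·3·6}·(+1)^3·(-1)^1 = -1.
Ram(-69745, -45695) = {13, ∞}; no ℚ_13-point on the conic.

[13, inf]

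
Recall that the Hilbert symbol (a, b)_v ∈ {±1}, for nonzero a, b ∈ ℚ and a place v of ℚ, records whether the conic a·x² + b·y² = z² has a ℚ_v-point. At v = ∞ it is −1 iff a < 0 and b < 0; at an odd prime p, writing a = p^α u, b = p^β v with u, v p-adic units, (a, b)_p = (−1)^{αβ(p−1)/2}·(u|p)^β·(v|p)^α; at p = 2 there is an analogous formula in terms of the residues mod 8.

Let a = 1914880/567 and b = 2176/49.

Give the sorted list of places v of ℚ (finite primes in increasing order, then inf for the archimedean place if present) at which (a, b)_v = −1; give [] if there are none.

[7, 17]

(a, b) ≡ (13090, 34) mod (ℚ^×)²; places V = {2, 3, 5, 7, 11, 17, ∞}.
(a,b)_7: α=-1, u≡4; β=-2, v≡6 (mod 7); (4|7)=+1, (6|7)=-1; sign (−1)^0·+1^-2·-1^-1 = -1.
(a,b)_5: α=1, u≡3; β=0, v≡4 (mod 5); (3|5)=-1, (4|5)=+1; sign (−1)^0·-1^0·+1^1 = +1.
(a,b)_11: α=1, u≡10; β=0, v≡4 (mod 11); (10|11)=-1, (4|11)=+1; sign (−1)^0·-1^0·+1^1 = +1.
(a,b)_2: α=11, β=7; u≡1, v≡1 (mod 8); ε(u)ε(v)=0·0, αω(v)=11·0, βω(u)=7·0; sum ≡ 0  ⇒  +1.
(a,b)_∞: sgn(13090)=+, sgn(34)=+, so +1.
(a,b)_17: α=1, u≡11; β=1, v≡4 (mod 17); (11|17)=-1, (4|17)=+1; sign (−1)^0·-1^1·+1^1 = -1.
(a,b)_3: α=-4, u≡1; β=0, v≡1 (mod 3); (1|3)=+1, (1|3)=+1; sign (−1)^0·+1^0·+1^-4 = +1.
|Ram(13090, 34)| = 2, even; anisotropic at {7, 17}.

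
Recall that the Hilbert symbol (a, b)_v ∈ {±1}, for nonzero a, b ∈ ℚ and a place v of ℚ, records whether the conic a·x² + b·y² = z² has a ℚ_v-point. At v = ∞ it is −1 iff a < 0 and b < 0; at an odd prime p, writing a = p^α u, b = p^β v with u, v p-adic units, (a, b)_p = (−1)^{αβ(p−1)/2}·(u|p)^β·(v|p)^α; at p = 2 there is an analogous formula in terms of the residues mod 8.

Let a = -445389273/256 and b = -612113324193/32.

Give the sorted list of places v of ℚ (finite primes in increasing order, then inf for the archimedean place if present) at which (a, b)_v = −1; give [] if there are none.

Mod squares: a ≡ -112217, b ≡ -56653554. Check v ∈ {∞, 2, 3, 7, 17, 19, 23, 31, 41}.
v=23: a=23^1·(≡10), b=23^1·(≡22) mod 23; (10|23)=-1, (22|23)=-1; (−1)^{1·1·11}·(-1)^1·(-1)^1 = -1.
v=41: a=41^1·(≡33), b=41^1·(≡15) mod 41; (33|41)=+1, (15|41)=-1; (−1)^{1·1·20}·(+1)^1·(-1)^1 = -1.
v=∞: -112217 < 0 and -56653554 < 0  ⇒  (a,b)_∞ = -1.
v=31: a=31^0·(≡12), b=31^1·(≡9) mod 31; (12|31)=-1, (9|31)=+1; (−1)^{0·1·15}·(-1)^1·(+1)^0 = -1.
v=3: a=3^4·(≡1), b=3^3·(≡2) mod 3; (1|3)=+1, (2|3)=-1; (−1)^{4·3·1}·(+1)^3·(-1)^4 = +1.
v=19: a=19^0·(≡7), b=19^1·(≡10) mod 19; (7|19)=+1, (10|19)=-1; (−1)^{0·1·9}·(+1)^1·(-1)^0 = +1.
v=7: a=7^3·(≡6), b=7^4·(≡2) mod 7; (6|7)=-1, (2|7)=+1; (−1)^{3·4·3}·(-1)^4·(+1)^3 = +1.
v=2: v_2(a)=-8, v_2(b)=-5; units ≡ 7, 7 (mod 8); ε·ε+αω+βω = 1·1+-8·0+-5·0 ≡ 1  ⇒  (a,b)_2 = -1.
v=17: a=17^1·(≡11), b=17^1·(≡9) mod 17; (11|17)=-1, (9|17)=+1; (−1)^{1·1·8}·(-1)^1·(+1)^1 = -1.
|Ram(-112217, -56653554)| = 6, even; anisotropic at {2, 17, 23, 31, 41, ∞}.

[2, 17, 23, 31, 41, inf]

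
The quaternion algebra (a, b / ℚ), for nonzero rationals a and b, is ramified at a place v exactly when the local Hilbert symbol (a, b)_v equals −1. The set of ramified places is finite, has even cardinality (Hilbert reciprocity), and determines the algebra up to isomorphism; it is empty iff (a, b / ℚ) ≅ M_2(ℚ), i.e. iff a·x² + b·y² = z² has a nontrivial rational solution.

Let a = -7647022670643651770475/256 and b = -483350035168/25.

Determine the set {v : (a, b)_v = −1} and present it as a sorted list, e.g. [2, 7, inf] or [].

[2, 3, 13, inf]

Mod squares: a ≡ -3219, b ≡ -12581998. Check v ∈ {∞, 2, 3, 5, 7, 11, 13, 29, 37, 41}.
v=2: v_2(a)=-8, v_2(b)=5; units ≡ 5, 1 (mod 8); ε·ε+αω+βω = 0·0+-8·0+5·1 ≡ 1  ⇒  (a,b)_2 = -1.
v=∞: -3219 < 0 and -12581998 < 0  ⇒  (a,b)_∞ = -1.
v=5: a=5^2·(≡1), b=5^-2·(≡2) mod 5; (1|5)=+1, (2|5)=-1; (−1)^{2·-2·2}·(+1)^-2·(-1)^2 = +1.
v=11: a=11^2·(≡9), b=11^1·(≡8) mod 11; (9|11)=+1, (8|11)=-1; (−1)^{2·1·5}·(+1)^1·(-1)^2 = +1.
v=3: a=3^1·(≡1), b=3^0·(≡2) mod 3; (1|3)=+1, (2|3)=-1; (−1)^{1·0·1}·(+1)^0·(-1)^1 = -1.
v=41: a=41^2·(≡4), b=41^1·(≡3) mod 41; (4|41)=+1, (3|41)=-1; (−1)^{2·1·20}·(+1)^1·(-1)^2 = +1.
v=29: a=29^3·(≡25), b=29^1·(≡23) mod 29; (25|29)=+1, (23|29)=+1; (−1)^{3·1·14}·(+1)^1·(+1)^3 = +1.
v=37: a=37^3·(≡19), b=37^1·(≡20) mod 37; (19|37)=-1, (20|37)=-1; (−1)^{3·1·18}·(-1)^1·(-1)^3 = +1.
v=13: a=13^2·(≡6), b=13^1·(≡9) mod 13; (6|13)=-1, (9|13)=+1; (−1)^{2·1·6}·(-1)^1·(+1)^2 = -1.
v=7: a=7^4·(≡1), b=7^4·(≡6) mod 7; (1|7)=+1, (6|7)=-1; (−1)^{4·4·3}·(+1)^4·(-1)^4 = +1.
Ram(-3219, -12581998) = {2, 3, 13, ∞}; no ℚ_2-point on the conic.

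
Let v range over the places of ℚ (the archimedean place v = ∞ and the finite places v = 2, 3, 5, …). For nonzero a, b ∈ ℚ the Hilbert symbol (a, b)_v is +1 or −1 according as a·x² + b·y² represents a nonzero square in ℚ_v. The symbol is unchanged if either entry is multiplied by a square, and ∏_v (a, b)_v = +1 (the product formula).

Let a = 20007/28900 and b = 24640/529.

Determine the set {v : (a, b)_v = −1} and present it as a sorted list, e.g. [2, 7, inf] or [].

(a, b) ≡ (247, 385) mod (ℚ^×)²; places V = {2, 3, 5, 7, 11, 13, 17, 19, 23, ∞}.
(a,b)_5: α=-2, u≡2; β=1, v≡2 (mod 5); (2|5)=-1, (2|5)=-1; sign (−1)^0·-1^1·-1^-2 = -1.
(a,b)_23: α=0, u≡17; β=-2, v≡7 (mod 23); (17|23)=-1, (7|23)=-1; sign (−1)^0·-1^-2·-1^0 = +1.
(a,b)_19: α=1, u≡8; β=0, v≡1 (mod 19); (8|19)=-1, (1|19)=+1; sign (−1)^0·-1^0·+1^1 = +1.
(a,b)_∞: sgn(247)=+, sgn(385)=+, so +1.
(a,b)_13: α=1, u≡5; β=0, v≡2 (mod 13); (5|13)=-1, (2|13)=-1; sign (−1)^0·-1^0·-1^1 = -1.
(a,b)_11: α=0, u≡3; β=1, v≡7 (mod 11); (3|11)=+1, (7|11)=-1; sign (−1)^0·+1^1·-1^0 = +1.
(a,b)_2: α=-2, β=6; u≡7, v≡1 (mod 8); ε(u)ε(v)=1·0, αω(v)=-2·0, βω(u)=6·0; sum ≡ 0  ⇒  +1.
(a,b)_17: α=-2, u≡1; β=0, v≡12 (mod 17); (1|17)=+1, (12|17)=-1; sign (−1)^0·+1^0·-1^-2 = +1.
(a,b)_3: α=4, u≡1; β=0, v≡1 (mod 3); (1|3)=+1, (1|3)=+1; sign (−1)^0·+1^0·+1^4 = +1.
(a,b)_7: α=0, u≡2; β=1, v≡5 (mod 7); (2|7)=+1, (5|7)=-1; sign (−1)^0·+1^1·-1^0 = +1.
(247, 385 / ℚ) ramifies at {5, 13}: a division algebra.

[5, 13]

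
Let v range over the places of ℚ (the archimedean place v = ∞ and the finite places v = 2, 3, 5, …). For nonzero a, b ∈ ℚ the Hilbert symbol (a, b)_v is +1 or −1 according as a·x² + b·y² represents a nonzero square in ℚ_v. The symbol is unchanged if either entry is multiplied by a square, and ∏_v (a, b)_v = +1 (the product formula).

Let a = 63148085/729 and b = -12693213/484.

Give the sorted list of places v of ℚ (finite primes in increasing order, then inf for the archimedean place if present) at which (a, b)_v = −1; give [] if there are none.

Mod squares: a ≡ 521885, b ≡ -1677. Check v ∈ {∞, 2, 3, 5, 7, 11, 13, 29, 31, 37, 43}.
v=31: a=31^1·(≡19), b=31^0·(≡9) mod 31; (19|31)=+1, (9|31)=+1; (−1)^{1·0·15}·(+1)^0·(+1)^1 = +1.
v=3: a=3^-6·(≡2), b=3^3·(≡2) mod 3; (2|3)=-1, (2|3)=-1; (−1)^{-6·3·1}·(-1)^3·(-1)^-6 = -1.
v=7: a=7^1·(≡3), b=7^0·(≡6) mod 7; (3|7)=-1, (6|7)=-1; (−1)^{1·0·3}·(-1)^0·(-1)^1 = -1.
v=11: a=11^2·(≡4), b=11^-2·(≡7) mod 11; (4|11)=+1, (7|11)=-1; (−1)^{2·-2·5}·(+1)^-2·(-1)^2 = +1.
v=∞: 521885 > 0 and -1677 < 0  ⇒  (a,b)_∞ = +1.
v=43: a=43^0·(≡19), b=43^1·(≡16) mod 43; (19|43)=-1, (16|43)=+1; (−1)^{0·1·21}·(-1)^1·(+1)^0 = -1.
v=2: v_2(a)=0, v_2(b)=-2; units ≡ 5, 3 (mod 8); ε·ε+αω+βω = 0·1+0·1+-2·1 ≡ 0  ⇒  (a,b)_2 = +1.
v=5: a=5^1·(≡3), b=5^0·(≡3) mod 5; (3|5)=-1, (3|5)=-1; (−1)^{1·0·2}·(-1)^0·(-1)^1 = -1.
v=13: a=13^1·(≡4), b=13^1·(≡1) mod 13; (4|13)=+1, (1|13)=+1; (−1)^{1·1·6}·(+1)^1·(+1)^1 = +1.
v=29: a=29^0·(≡23), b=29^2·(≡24) mod 29; (23|29)=+1, (24|29)=+1; (−1)^{0·2·14}·(+1)^2·(+1)^0 = +1.
v=37: a=37^1·(≡23), b=37^0·(≡27) mod 37; (23|37)=-1, (27|37)=+1; (−1)^{1·0·18}·(-1)^0·(+1)^1 = +1.
(521885, -1677 / ℚ) ramifies at {3, 5, 7, 43}: a division algebra.

[3, 5, 7, 43]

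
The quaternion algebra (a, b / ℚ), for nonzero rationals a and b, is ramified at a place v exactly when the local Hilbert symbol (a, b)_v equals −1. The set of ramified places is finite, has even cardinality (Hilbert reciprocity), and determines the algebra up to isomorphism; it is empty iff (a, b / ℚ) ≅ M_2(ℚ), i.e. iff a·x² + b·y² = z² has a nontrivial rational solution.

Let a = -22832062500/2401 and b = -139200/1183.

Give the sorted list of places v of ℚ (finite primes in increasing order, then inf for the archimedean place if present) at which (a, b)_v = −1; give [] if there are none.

[2, 7, 13, 17, 19, inf]

(a, b) ≡ (-365313, -609) mod (ℚ^×)²; places V = {2, 3, 5, 7, 13, 17, 19, 29, ∞}.
(a,b)_13: α=1, u≡5; β=-2, v≡8 (mod 13); (5|13)=-1, (8|13)=-1; sign (−1)^0·-1^-2·-1^1 = -1.
(a,b)_2: α=2, β=6; u≡7, v≡7 (mod 8); ε(u)ε(v)=1·1, αω(v)=2·0, βω(u)=6·0; sum ≡ 1  ⇒  -1.
(a,b)_3: α=1, u≡2; β=1, v≡1 (mod 3); (2|3)=-1, (1|3)=+1; sign (−1)^1·-1^1·+1^1 = +1.
(a,b)_29: α=1, u≡14; β=1, v≡17 (mod 29); (14|29)=-1, (17|29)=-1; sign (−1)^0·-1^1·-1^1 = +1.
(a,b)_7: α=-4, u≡5; β=-1, v≡2 (mod 7); (5|7)=-1, (2|7)=+1; sign (−1)^0·-1^-1·+1^-4 = -1.
(a,b)_19: α=1, u≡4; β=0, v≡14 (mod 19); (4|19)=+1, (14|19)=-1; sign (−1)^0·+1^0·-1^1 = -1.
(a,b)_∞: sgn(-365313)=−, sgn(-609)=−, so -1.
(a,b)_17: α=1, u≡15; β=0, v≡3 (mod 17); (15|17)=+1, (3|17)=-1; sign (−1)^0·+1^0·-1^1 = -1.
(a,b)_5: α=6, u≡3; β=2, v≡4 (mod 5); (3|5)=-1, (4|5)=+1; sign (−1)^0·-1^2·+1^6 = +1.
(-365313, -609 / ℚ) ramifies at {2, 7, 13, 17, 19, ∞}: a division algebra.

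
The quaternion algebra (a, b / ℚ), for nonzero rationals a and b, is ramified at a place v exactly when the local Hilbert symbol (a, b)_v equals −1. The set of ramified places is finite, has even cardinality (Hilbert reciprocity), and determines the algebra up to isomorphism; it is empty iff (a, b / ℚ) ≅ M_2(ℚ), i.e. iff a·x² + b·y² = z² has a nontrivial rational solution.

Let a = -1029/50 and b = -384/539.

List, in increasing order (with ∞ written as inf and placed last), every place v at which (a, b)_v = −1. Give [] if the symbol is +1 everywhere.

[11, inf]

(a, b) ≡ (-42, -66) mod (ℚ^×)²; places V = {2, 3, 5, 7, 11, ∞}.
(a,b)_3: α=1, u≡1; β=1, v≡2 (mod 3); (1|3)=+1, (2|3)=-1; sign (−1)^1·+1^1·-1^1 = +1.
(a,b)_5: α=-2, u≡3; β=0, v≡4 (mod 5); (3|5)=-1, (4|5)=+1; sign (−1)^0·-1^0·+1^-2 = +1.
(a,b)_2: α=-1, β=7; u≡3, v≡7 (mod 8); ε(u)ε(v)=1·1, αω(v)=-1·0, βω(u)=7·1; sum ≡ 0  ⇒  +1.
(a,b)_7: α=3, u≡4; β=-2, v≡2 (mod 7); (4|7)=+1, (2|7)=+1; sign (−1)^0·+1^-2·+1^3 = +1.
(a,b)_∞: sgn(-42)=−, sgn(-66)=−, so -1.
(a,b)_11: α=0, u≡10; β=-1, v≡9 (mod 11); (10|11)=-1, (9|11)=+1; sign (−1)^0·-1^-1·+1^0 = -1.
|Ram(-42, -66)| = 2, even; anisotropic at {11, ∞}.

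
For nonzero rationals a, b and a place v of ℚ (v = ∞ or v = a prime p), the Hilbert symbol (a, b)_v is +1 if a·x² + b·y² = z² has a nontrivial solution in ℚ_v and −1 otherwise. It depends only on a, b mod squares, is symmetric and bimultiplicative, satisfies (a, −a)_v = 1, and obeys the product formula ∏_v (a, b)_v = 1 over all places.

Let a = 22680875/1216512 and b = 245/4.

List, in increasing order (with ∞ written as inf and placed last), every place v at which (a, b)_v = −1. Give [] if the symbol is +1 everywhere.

(a, b) ≡ (1155, 5) mod (ℚ^×)²; places V = {2, 3, 5, 7, 11, 23, ∞}.
(a,b)_5: α=3, u≡1; β=1, v≡1 (mod 5); (1|5)=+1, (1|5)=+1; sign (−1)^0·+1^1·+1^3 = +1.
(a,b)_2: α=-12, β=-2; u≡3, v≡5 (mod 8); ε(u)ε(v)=1·0, αω(v)=-12·1, βω(u)=-2·1; sum ≡ 0  ⇒  +1.
(a,b)_11: α=-1, u≡7; β=0, v≡9 (mod 11); (7|11)=-1, (9|11)=+1; sign (−1)^0·-1^0·+1^-1 = +1.
(a,b)_23: α=2, u≡5; β=0, v≡21 (mod 23); (5|23)=-1, (21|23)=-1; sign (−1)^0·-1^0·-1^2 = +1.
(a,b)_7: α=3, u≡1; β=2, v≡3 (mod 7); (1|7)=+1, (3|7)=-1; sign (−1)^0·+1^2·-1^3 = -1.
(a,b)_∞: sgn(1155)=+, sgn(5)=+, so +1.
(a,b)_3: α=-3, u≡1; β=0, v≡2 (mod 3); (1|3)=+1, (2|3)=-1; sign (−1)^0·+1^0·-1^-3 = -1.
(1155, 5 / ℚ) ramifies at {3, 7}: a division algebra.

[3, 7]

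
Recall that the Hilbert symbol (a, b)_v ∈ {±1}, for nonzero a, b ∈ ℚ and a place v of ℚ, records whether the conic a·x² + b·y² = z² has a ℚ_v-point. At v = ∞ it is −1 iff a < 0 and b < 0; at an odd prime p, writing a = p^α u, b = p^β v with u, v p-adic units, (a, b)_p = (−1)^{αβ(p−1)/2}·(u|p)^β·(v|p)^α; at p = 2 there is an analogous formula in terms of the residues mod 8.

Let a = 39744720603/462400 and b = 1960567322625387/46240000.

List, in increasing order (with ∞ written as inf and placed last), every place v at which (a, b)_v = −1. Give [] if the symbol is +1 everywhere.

[2, 3, 7, 29]

(a, b) ≡ (3, 203) mod (ℚ^×)²; places V = {2, 3, 5, 7, 17, 29, ∞}.
(a,b)_3: α=9, u≡1; β=14, v≡2 (mod 3); (1|3)=+1, (2|3)=-1; sign (−1)^0·+1^14·-1^9 = -1.
(a,b)_7: α=4, u≡6; β=5, v≡1 (mod 7); (6|7)=-1, (1|7)=+1; sign (−1)^0·-1^5·+1^4 = -1.
(a,b)_2: α=-6, β=-8; u≡3, v≡3 (mod 8); ε(u)ε(v)=1·1, αω(v)=-6·1, βω(u)=-8·1; sum ≡ 1  ⇒  -1.
(a,b)_29: α=2, u≡2; β=3, v≡23 (mod 29); (2|29)=-1, (23|29)=+1; sign (−1)^0·-1^3·+1^2 = -1.
(a,b)_5: α=-2, u≡3; β=-4, v≡3 (mod 5); (3|5)=-1, (3|5)=-1; sign (−1)^0·-1^-4·-1^-2 = +1.
(a,b)_17: α=-2, u≡3; β=-2, v≡16 (mod 17); (3|17)=-1, (16|17)=+1; sign (−1)^0·-1^-2·+1^-2 = +1.
(a,b)_∞: sgn(3)=+, sgn(203)=+, so +1.
Ram(3, 203) = {2, 3, 7, 29}; no ℚ_2-point on the conic.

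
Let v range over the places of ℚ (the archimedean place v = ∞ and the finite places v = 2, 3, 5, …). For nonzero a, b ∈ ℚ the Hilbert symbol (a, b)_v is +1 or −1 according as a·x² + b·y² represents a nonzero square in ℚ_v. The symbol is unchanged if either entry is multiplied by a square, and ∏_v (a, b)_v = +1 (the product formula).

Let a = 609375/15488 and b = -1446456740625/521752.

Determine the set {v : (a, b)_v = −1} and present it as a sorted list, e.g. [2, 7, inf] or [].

[2, 5]

(a, b) ≡ (78, -1430) mod (ℚ^×)²; places V = {2, 3, 5, 7, 11, 13, 17, ∞}.
(a,b)_13: α=1, u≡2; β=3, v≡5 (mod 13); (2|13)=-1, (5|13)=-1; sign (−1)^0·-1^3·-1^1 = +1.
(a,b)_7: α=0, u≡1; β=-2, v≡6 (mod 7); (1|7)=+1, (6|7)=-1; sign (−1)^0·+1^-2·-1^0 = +1.
(a,b)_2: α=-7, β=-3; u≡7, v≡5 (mod 8); ε(u)ε(v)=1·0, αω(v)=-7·1, βω(u)=-3·0; sum ≡ 1  ⇒  -1.
(a,b)_3: α=1, u≡2; β=6, v≡1 (mod 3); (2|3)=-1, (1|3)=+1; sign (−1)^0·-1^6·+1^1 = +1.
(a,b)_5: α=6, u≡3; β=5, v≡4 (mod 5); (3|5)=-1, (4|5)=+1; sign (−1)^0·-1^5·+1^6 = -1.
(a,b)_∞: sgn(78)=+, sgn(-1430)=−, so +1.
(a,b)_11: α=-2, u≡9; β=-3, v≡7 (mod 11); (9|11)=+1, (7|11)=-1; sign (−1)^0·+1^-3·-1^-2 = +1.
(a,b)_17: α=0, u≡10; β=2, v≡2 (mod 17); (10|17)=-1, (2|17)=+1; sign (−1)^0·-1^2·+1^0 = +1.
|Ram(78, -1430)| = 2, even; anisotropic at {2, 5}.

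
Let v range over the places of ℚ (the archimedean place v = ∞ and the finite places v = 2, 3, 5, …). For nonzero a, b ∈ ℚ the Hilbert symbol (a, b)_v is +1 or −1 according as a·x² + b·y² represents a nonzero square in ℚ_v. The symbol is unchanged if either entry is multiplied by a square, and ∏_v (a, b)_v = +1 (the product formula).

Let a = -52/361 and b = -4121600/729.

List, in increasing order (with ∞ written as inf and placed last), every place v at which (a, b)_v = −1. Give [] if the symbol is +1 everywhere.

[2, 13, 23, inf]

(a, b) ≡ (-13, -161) mod (ℚ^×)²; places V = {2, 3, 5, 7, 13, 19, 23, ∞}.
(a,b)_13: α=1, u≡10; β=0, v≡11 (mod 13); (10|13)=+1, (11|13)=-1; sign (−1)^0·+1^0·-1^1 = -1.
(a,b)_3: α=0, u≡2; β=-6, v≡1 (mod 3); (2|3)=-1, (1|3)=+1; sign (−1)^0·-1^-6·+1^0 = +1.
(a,b)_23: α=0, u≡14; β=1, v≡1 (mod 23); (14|23)=-1, (1|23)=+1; sign (−1)^0·-1^1·+1^0 = -1.
(a,b)_2: α=2, β=10; u≡3, v≡7 (mod 8); ε(u)ε(v)=1·1, αω(v)=2·0, βω(u)=10·1; sum ≡ 1  ⇒  -1.
(a,b)_7: α=0, u≡1; β=1, v≡5 (mod 7); (1|7)=+1, (5|7)=-1; sign (−1)^0·+1^1·-1^0 = +1.
(a,b)_∞: sgn(-13)=−, sgn(-161)=−, so -1.
(a,b)_19: α=-2, u≡5; β=0, v≡10 (mod 19); (5|19)=+1, (10|19)=-1; sign (−1)^0·+1^0·-1^-2 = +1.
(a,b)_5: α=0, u≡3; β=2, v≡4 (mod 5); (3|5)=-1, (4|5)=+1; sign (−1)^0·-1^2·+1^0 = +1.
(-13, -161 / ℚ) ramifies at {2, 13, 23, ∞}: a division algebra.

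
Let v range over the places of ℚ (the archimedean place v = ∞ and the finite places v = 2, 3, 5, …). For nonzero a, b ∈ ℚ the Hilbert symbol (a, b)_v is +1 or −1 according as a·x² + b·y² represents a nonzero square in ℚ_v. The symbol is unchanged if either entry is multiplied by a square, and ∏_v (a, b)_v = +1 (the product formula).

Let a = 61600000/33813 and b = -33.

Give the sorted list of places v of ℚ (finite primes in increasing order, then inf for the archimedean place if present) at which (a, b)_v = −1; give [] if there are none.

Mod squares: a ≡ 5005, b ≡ -33. Check v ∈ {∞, 2, 3, 5, 7, 11, 13, 17}.
v=17: a=17^-2·(≡5), b=17^0·(≡1) mod 17; (5|17)=-1, (1|17)=+1; (−1)^{-2·0·8}·(-1)^0·(+1)^-2 = +1.
v=3: a=3^-2·(≡1), b=3^1·(≡1) mod 3; (1|3)=+1, (1|3)=+1; (−1)^{-2·1·1}·(+1)^1·(+1)^-2 = +1.
v=11: a=11^1·(≡1), b=11^1·(≡8) mod 11; (1|11)=+1, (8|11)=-1; (−1)^{1·1·5}·(+1)^1·(-1)^1 = +1.
v=5: a=5^5·(≡4), b=5^0·(≡2) mod 5; (4|5)=+1, (2|5)=-1; (−1)^{5·0·2}·(+1)^0·(-1)^5 = -1.
v=7: a=7^1·(≡2), b=7^0·(≡2) mod 7; (2|7)=+1, (2|7)=+1; (−1)^{1·0·3}·(+1)^0·(+1)^1 = +1.
v=13: a=13^-1·(≡7), b=13^0·(≡6) mod 13; (7|13)=-1, (6|13)=-1; (−1)^{-1·0·6}·(-1)^0·(-1)^-1 = -1.
v=∞: 5005 > 0 and -33 < 0  ⇒  (a,b)_∞ = +1.
v=2: v_2(a)=8, v_2(b)=0; units ≡ 5, 7 (mod 8); ε·ε+αω+βω = 0·1+8·0+0·1 ≡ 0  ⇒  (a,b)_2 = +1.
(5005, -33 / ℚ) ramifies at {5, 13}: a division algebra.

[5, 13]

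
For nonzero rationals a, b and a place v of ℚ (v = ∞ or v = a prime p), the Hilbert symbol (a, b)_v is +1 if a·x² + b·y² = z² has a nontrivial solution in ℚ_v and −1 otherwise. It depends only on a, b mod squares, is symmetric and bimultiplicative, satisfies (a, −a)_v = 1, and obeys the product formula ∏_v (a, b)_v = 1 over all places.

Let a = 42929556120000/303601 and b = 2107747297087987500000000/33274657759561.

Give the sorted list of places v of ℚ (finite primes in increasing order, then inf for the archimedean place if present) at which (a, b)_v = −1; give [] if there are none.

[2, 3, 5, 23]

Mod squares: a ≡ 23, b ≡ 3795. Check v ∈ {∞, 2, 3, 5, 11, 19, 23, 29}.
v=29: a=29^-2·(≡23), b=29^-4·(≡20) mod 29; (23|29)=+1, (20|29)=+1; (−1)^{-2·-4·14}·(+1)^-4·(+1)^-2 = +1.
v=23: a=23^3·(≡12), b=23^5·(≡13) mod 23; (12|23)=+1, (13|23)=+1; (−1)^{3·5·11}·(+1)^5·(+1)^3 = -1.
v=11: a=11^2·(≡1), b=11^3·(≡3) mod 11; (1|11)=+1, (3|11)=+1; (−1)^{2·3·5}·(+1)^3·(+1)^2 = +1.
v=∞: 23 > 0 and 3795 > 0  ⇒  (a,b)_∞ = +1.
v=2: v_2(a)=6, v_2(b)=8; units ≡ 7, 3 (mod 8); ε·ε+αω+βω = 1·1+6·1+8·0 ≡ 1  ⇒  (a,b)_2 = -1.
v=19: a=19^-2·(≡1), b=19^-6·(≡18) mod 19; (1|19)=+1, (18|19)=-1; (−1)^{-2·-6·9}·(+1)^-6·(-1)^-2 = +1.
v=3: a=3^6·(≡2), b=3^9·(≡2) mod 3; (2|3)=-1, (2|3)=-1; (−1)^{6·9·1}·(-1)^9·(-1)^6 = -1.
v=5: a=5^4·(≡2), b=5^11·(≡4) mod 5; (2|5)=-1, (4|5)=+1; (−1)^{4·11·2}·(-1)^11·(+1)^4 = -1.
|Ram(23, 3795)| = 4, even; anisotropic at {2, 3, 5, 23}.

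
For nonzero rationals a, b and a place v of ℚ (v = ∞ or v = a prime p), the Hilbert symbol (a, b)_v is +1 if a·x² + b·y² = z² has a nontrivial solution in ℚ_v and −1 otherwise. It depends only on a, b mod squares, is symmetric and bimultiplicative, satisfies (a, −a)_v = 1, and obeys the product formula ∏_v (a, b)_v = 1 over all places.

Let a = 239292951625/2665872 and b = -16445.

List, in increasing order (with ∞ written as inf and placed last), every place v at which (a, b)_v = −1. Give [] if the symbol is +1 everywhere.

[17, 23]

Mod squares: a ≡ 37145, b ≡ -16445. Check v ∈ {∞, 2, 3, 5, 7, 11, 13, 17, 19, 23}.
v=5: a=5^3·(≡4), b=5^1·(≡1) mod 5; (4|5)=+1, (1|5)=+1; (−1)^{3·1·2}·(+1)^1·(+1)^3 = +1.
v=19: a=19^1·(≡16), b=19^0·(≡9) mod 19; (16|19)=+1, (9|19)=+1; (−1)^{1·0·9}·(+1)^0·(+1)^1 = +1.
v=3: a=3^-4·(≡2), b=3^0·(≡1) mod 3; (2|3)=-1, (1|3)=+1; (−1)^{-4·0·1}·(-1)^0·(+1)^-4 = +1.
v=17: a=17^-1·(≡2), b=17^0·(≡11) mod 17; (2|17)=+1, (11|17)=-1; (−1)^{-1·0·8}·(+1)^0·(-1)^-1 = -1.
v=∞: 37145 > 0 and -16445 < 0  ⇒  (a,b)_∞ = +1.
v=2: v_2(a)=-4, v_2(b)=0; units ≡ 1, 3 (mod 8); ε·ε+αω+βω = 0·1+-4·1+0·0 ≡ 0  ⇒  (a,b)_2 = +1.
v=7: a=7^2·(≡5), b=7^0·(≡5) mod 7; (5|7)=-1, (5|7)=-1; (−1)^{2·0·3}·(-1)^0·(-1)^2 = +1.
v=23: a=23^3·(≡11), b=23^1·(≡21) mod 23; (11|23)=-1, (21|23)=-1; (−1)^{3·1·11}·(-1)^1·(-1)^3 = -1.
v=13: a=13^2·(≡1), b=13^1·(≡9) mod 13; (1|13)=+1, (9|13)=+1; (−1)^{2·1·6}·(+1)^1·(+1)^2 = +1.
v=11: a=11^-2·(≡9), b=11^1·(≡1) mod 11; (9|11)=+1, (1|11)=+1; (−1)^{-2·1·5}·(+1)^1·(+1)^-2 = +1.
|Ram(37145, -16445)| = 2, even; anisotropic at {17, 23}.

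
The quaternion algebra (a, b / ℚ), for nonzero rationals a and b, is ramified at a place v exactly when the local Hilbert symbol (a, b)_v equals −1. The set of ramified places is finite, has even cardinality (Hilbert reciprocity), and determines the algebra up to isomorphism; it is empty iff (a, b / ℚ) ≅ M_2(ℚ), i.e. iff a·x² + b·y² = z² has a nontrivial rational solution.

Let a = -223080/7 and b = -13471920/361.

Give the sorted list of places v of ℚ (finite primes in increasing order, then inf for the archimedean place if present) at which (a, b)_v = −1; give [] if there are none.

[2, 5, 7, inf]

(a, b) ≡ (-2310, -1155) mod (ℚ^×)²; places V = {2, 3, 5, 7, 11, 13, 19, ∞}.
(a,b)_∞: sgn(-2310)=−, sgn(-1155)=−, so -1.
(a,b)_7: α=-1, u≡3; β=1, v≡5 (mod 7); (3|7)=-1, (5|7)=-1; sign (−1)^1·-1^1·-1^-1 = -1.
(a,b)_19: α=0, u≡8; β=-2, v≡11 (mod 19); (8|19)=-1, (11|19)=+1; sign (−1)^0·-1^-2·+1^0 = +1.
(a,b)_11: α=1, u≡10; β=1, v≡1 (mod 11); (10|11)=-1, (1|11)=+1; sign (−1)^1·-1^1·+1^1 = +1.
(a,b)_13: α=2, u≡12; β=0, v≡11 (mod 13); (12|13)=+1, (11|13)=-1; sign (−1)^0·+1^0·-1^2 = +1.
(a,b)_5: α=1, u≡2; β=1, v≡1 (mod 5); (2|5)=-1, (1|5)=+1; sign (−1)^0·-1^1·+1^1 = -1.
(a,b)_2: α=3, β=4; u≡5, v≡5 (mod 8); ε(u)ε(v)=0·0, αω(v)=3·1, βω(u)=4·1; sum ≡ 1  ⇒  -1.
(a,b)_3: α=1, u≡1; β=7, v≡2 (mod 3); (1|3)=+1, (2|3)=-1; sign (−1)^1·+1^7·-1^1 = +1.
Ram(-2310, -1155) = {2, 5, 7, ∞}; no ℚ_2-point on the conic.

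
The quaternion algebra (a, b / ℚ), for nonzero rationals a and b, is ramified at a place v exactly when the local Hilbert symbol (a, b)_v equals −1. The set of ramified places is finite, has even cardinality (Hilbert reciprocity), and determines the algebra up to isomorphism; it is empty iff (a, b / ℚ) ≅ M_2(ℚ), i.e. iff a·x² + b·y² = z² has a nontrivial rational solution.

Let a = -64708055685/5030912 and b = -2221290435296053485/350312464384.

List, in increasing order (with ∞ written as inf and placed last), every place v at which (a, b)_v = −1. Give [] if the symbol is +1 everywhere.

Mod squares: a ≡ -32045, b ≡ -1885. Check v ∈ {∞, 2, 3, 5, 7, 13, 17, 29, 31}.
v=2: v_2(a)=-10, v_2(b)=-22; units ≡ 3, 3 (mod 8); ε·ε+αω+βω = 1·1+-10·1+-22·1 ≡ 1  ⇒  (a,b)_2 = -1.
v=∞: -32045 < 0 and -1885 < 0  ⇒  (a,b)_∞ = -1.
v=17: a=17^-3·(≡1), b=17^-4·(≡15) mod 17; (1|17)=+1, (15|17)=+1; (−1)^{-3·-4·8}·(+1)^-4·(+1)^-3 = +1.
v=31: a=31^2·(≡16), b=31^4·(≡24) mod 31; (16|31)=+1, (24|31)=-1; (−1)^{2·4·15}·(+1)^4·(-1)^2 = +1.
v=13: a=13^1·(≡11), b=13^1·(≡5) mod 13; (11|13)=-1, (5|13)=-1; (−1)^{1·1·6}·(-1)^1·(-1)^1 = +1.
v=5: a=5^1·(≡4), b=5^1·(≡2) mod 5; (4|5)=+1, (2|5)=-1; (−1)^{1·1·2}·(+1)^1·(-1)^1 = -1.
v=29: a=29^1·(≡19), b=29^1·(≡16) mod 29; (19|29)=-1, (16|29)=+1; (−1)^{1·1·14}·(-1)^1·(+1)^1 = -1.
v=7: a=7^2·(≡2), b=7^4·(≡6) mod 7; (2|7)=+1, (6|7)=-1; (−1)^{2·4·3}·(+1)^4·(-1)^2 = +1.
v=3: a=3^6·(≡1), b=3^12·(≡2) mod 3; (1|3)=+1, (2|3)=-1; (−1)^{6·12·1}·(+1)^12·(-1)^6 = +1.
Ram(-32045, -1885) = {2, 5, 29, ∞}; no ℚ_2-point on the conic.

[2, 5, 29, inf]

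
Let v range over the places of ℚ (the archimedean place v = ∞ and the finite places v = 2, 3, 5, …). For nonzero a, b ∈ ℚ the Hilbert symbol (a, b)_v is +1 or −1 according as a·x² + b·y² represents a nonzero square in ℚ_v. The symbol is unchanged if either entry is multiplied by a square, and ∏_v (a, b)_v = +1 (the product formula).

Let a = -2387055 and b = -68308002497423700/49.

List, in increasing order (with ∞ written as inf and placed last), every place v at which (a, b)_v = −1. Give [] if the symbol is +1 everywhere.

(a, b) ≡ (-2387055, -37) mod (ℚ^×)²; places V = {2, 3, 5, 7, 11, 17, 23, 37, ∞}.
(a,b)_3: α=1, u≡2; β=6, v≡2 (mod 3); (2|3)=-1, (2|3)=-1; sign (−1)^0·-1^6·-1^1 = -1.
(a,b)_7: α=0, u≡1; β=-2, v≡3 (mod 7); (1|7)=+1, (3|7)=-1; sign (−1)^0·+1^-2·-1^0 = +1.
(a,b)_5: α=1, u≡4; β=2, v≡3 (mod 5); (4|5)=+1, (3|5)=-1; sign (−1)^0·+1^2·-1^1 = -1.
(a,b)_17: α=1, u≡5; β=2, v≡12 (mod 17); (5|17)=-1, (12|17)=-1; sign (−1)^0·-1^2·-1^1 = -1.
(a,b)_2: α=0, β=2; u≡1, v≡3 (mod 8); ε(u)ε(v)=0·1, αω(v)=0·1, βω(u)=2·0; sum ≡ 0  ⇒  +1.
(a,b)_∞: sgn(-2387055)=−, sgn(-37)=−, so -1.
(a,b)_11: α=1, u≡3; β=2, v≡8 (mod 11); (3|11)=+1, (8|11)=-1; sign (−1)^0·+1^2·-1^1 = -1.
(a,b)_37: α=1, u≡13; β=3, v≡25 (mod 37); (13|37)=-1, (25|37)=+1; sign (−1)^0·-1^3·+1^1 = -1.
(a,b)_23: α=1, u≡14; β=2, v≡3 (mod 23); (14|23)=-1, (3|23)=+1; sign (−1)^0·-1^2·+1^1 = +1.
Ram(-2387055, -37) = {3, 5, 11, 17, 37, ∞}; no ℚ_3-point on the conic.

[3, 5, 11, 17, 37, inf]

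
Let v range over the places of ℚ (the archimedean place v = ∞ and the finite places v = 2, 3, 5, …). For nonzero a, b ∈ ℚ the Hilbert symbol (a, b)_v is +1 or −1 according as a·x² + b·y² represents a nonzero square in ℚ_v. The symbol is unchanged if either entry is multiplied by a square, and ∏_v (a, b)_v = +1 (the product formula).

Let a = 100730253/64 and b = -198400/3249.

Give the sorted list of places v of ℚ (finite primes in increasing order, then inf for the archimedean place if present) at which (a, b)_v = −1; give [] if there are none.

[3, 13, 17, 29]

(a, b) ≡ (596037, -31) mod (ℚ^×)²; places V = {2, 3, 5, 13, 17, 19, 29, 31, ∞}.
(a,b)_2: α=-6, β=8; u≡5, v≡1 (mod 8); ε(u)ε(v)=0·0, αω(v)=-6·0, βω(u)=8·1; sum ≡ 0  ⇒  +1.
(a,b)_29: α=1, u≡26; β=0, v≡18 (mod 29); (26|29)=-1, (18|29)=-1; sign (−1)^0·-1^0·-1^1 = -1.
(a,b)_13: α=3, u≡2; β=0, v≡7 (mod 13); (2|13)=-1, (7|13)=-1; sign (−1)^0·-1^0·-1^3 = -1.
(a,b)_31: α=1, u≡18; β=1, v≡23 (mod 31); (18|31)=+1, (23|31)=-1; sign (−1)^1·+1^1·-1^1 = +1.
(a,b)_5: α=0, u≡2; β=2, v≡1 (mod 5); (2|5)=-1, (1|5)=+1; sign (−1)^0·-1^2·+1^0 = +1.
(a,b)_3: α=1, u≡1; β=-2, v≡2 (mod 3); (1|3)=+1, (2|3)=-1; sign (−1)^0·+1^-2·-1^1 = -1.
(a,b)_17: α=1, u≡6; β=0, v≡12 (mod 17); (6|17)=-1, (12|17)=-1; sign (−1)^0·-1^0·-1^1 = -1.
(a,b)_∞: sgn(596037)=+, sgn(-31)=−, so +1.
(a,b)_19: α=0, u≡17; β=-2, v≡4 (mod 19); (17|19)=+1, (4|19)=+1; sign (−1)^0·+1^-2·+1^0 = +1.
(596037, -31 / ℚ) ramifies at {3, 13, 17, 29}: a division algebra.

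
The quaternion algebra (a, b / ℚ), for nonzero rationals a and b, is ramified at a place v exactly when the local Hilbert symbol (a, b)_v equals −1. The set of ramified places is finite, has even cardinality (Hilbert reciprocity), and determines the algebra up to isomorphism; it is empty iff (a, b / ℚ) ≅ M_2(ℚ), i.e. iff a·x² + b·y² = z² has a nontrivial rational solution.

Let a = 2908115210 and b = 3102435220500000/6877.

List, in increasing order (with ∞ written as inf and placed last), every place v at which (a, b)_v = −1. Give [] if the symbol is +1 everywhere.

Mod squares: a ≡ 10010, b ≡ 26. Check v ∈ {∞, 2, 3, 5, 7, 11, 13, 23, 31}.
v=7: a=7^5·(≡4), b=7^2·(≡5) mod 7; (4|7)=+1, (5|7)=-1; (−1)^{5·2·3}·(+1)^2·(-1)^5 = -1.
v=3: a=3^0·(≡2), b=3^2·(≡2) mod 3; (2|3)=-1, (2|3)=-1; (−1)^{0·2·1}·(-1)^2·(-1)^0 = +1.
v=11: a=11^3·(≡2), b=11^4·(≡1) mod 11; (2|11)=-1, (1|11)=+1; (−1)^{3·4·5}·(-1)^4·(+1)^3 = +1.
v=13: a=13^1·(≡4), b=13^-1·(≡11) mod 13; (4|13)=+1, (11|13)=-1; (−1)^{1·-1·6}·(+1)^-1·(-1)^1 = -1.
v=∞: 10010 > 0 and 26 > 0  ⇒  (a,b)_∞ = +1.
v=31: a=31^0·(≡2), b=31^2·(≡6) mod 31; (2|31)=+1, (6|31)=-1; (−1)^{0·2·15}·(+1)^2·(-1)^0 = +1.
v=2: v_2(a)=1, v_2(b)=5; units ≡ 5, 5 (mod 8); ε·ε+αω+βω = 0·0+1·1+5·1 ≡ 0  ⇒  (a,b)_2 = +1.
v=5: a=5^1·(≡2), b=5^6·(≡1) mod 5; (2|5)=-1, (1|5)=+1; (−1)^{1·6·2}·(-1)^6·(+1)^1 = +1.
v=23: a=23^0·(≡17), b=23^-2·(≡9) mod 23; (17|23)=-1, (9|23)=+1; (−1)^{0·-2·11}·(-1)^-2·(+1)^0 = +1.
Ram(10010, 26) = {7, 13}; no ℚ_7-point on the conic.

[7, 13]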